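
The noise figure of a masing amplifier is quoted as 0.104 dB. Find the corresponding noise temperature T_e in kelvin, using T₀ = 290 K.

7.03 K

F = 10^(0.104/10) = 1.02424
T_e = (F − 1)·T₀ = (1.02424 − 1) × 290 = 7.03 K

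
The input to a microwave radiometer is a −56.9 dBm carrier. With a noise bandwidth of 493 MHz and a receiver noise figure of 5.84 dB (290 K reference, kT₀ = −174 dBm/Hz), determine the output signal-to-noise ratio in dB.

24.3 dB

Noise floor: N = −174 + 10 log₁₀(B) + NF
10 log₁₀(4.93×10⁸) = 86.93 dB
N = −174 + 86.93 + 5.84 = −81.23 dBm
SNR = P_sig − N = −56.9 − (−81.23) = 24.33 dB → 24.3 dB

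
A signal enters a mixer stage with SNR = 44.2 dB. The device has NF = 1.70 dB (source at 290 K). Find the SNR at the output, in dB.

42.50 dB

By definition F = SNR_in/SNR_out, so in dB: SNR_out = SNR_in − NF
SNR_out = 44.2 − 1.70 = 42.50 dB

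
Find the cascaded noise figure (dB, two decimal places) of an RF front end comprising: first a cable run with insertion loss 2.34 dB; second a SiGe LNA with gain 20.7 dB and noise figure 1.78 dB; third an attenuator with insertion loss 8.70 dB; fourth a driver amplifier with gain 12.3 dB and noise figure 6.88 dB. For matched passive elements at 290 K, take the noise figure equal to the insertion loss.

Convert to linear (a loss of L dB is a gain of −L dB): F_i = 10^(NF_i/10), G_i = 10^(G_i,dB/10)
  Stage 1: F_1 = 10^(2.34/10) = 1.714, G_1 = 10^(−2.34/10) = 0.5834
  Stage 2: F_2 = 10^(1.78/10) = 1.507, G_2 = 10^(20.7/10) = 117.5
  Stage 3: F_3 = 10^(8.70/10) = 7.413, G_3 = 10^(−8.70/10) = 0.1349
  Stage 4: F_4 = 10^(6.88/10) = 4.875, G_4 = 10^(12.3/10) = 16.98
Friis cascade:
  F = 1.714 + (1.507 − 1)/0.5834 + (7.413 − 1)/68.55 + (4.875 − 1)/9.247 = 3.095
NF = 10 log₁₀(3.095) = 4.91 dB

4.91 dB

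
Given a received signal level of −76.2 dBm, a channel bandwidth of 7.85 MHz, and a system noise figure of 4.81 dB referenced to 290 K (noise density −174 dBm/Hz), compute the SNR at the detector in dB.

24.0 dB

Noise floor: N = −174 + 10 log₁₀(B) + NF
10 log₁₀(7.85×10⁶) = 68.95 dB
N = −174 + 68.95 + 4.81 = −100.24 dBm
SNR = P_sig − N = −76.2 − (−100.24) = 24.04 dB → 24.0 dB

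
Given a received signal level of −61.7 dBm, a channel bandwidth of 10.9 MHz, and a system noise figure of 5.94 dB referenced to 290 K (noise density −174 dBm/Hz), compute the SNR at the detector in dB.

36.0 dB

Noise floor: N = −174 + 10 log₁₀(B) + NF
10 log₁₀(1.09×10⁷) = 70.37 dB
N = −174 + 70.37 + 5.94 = −97.69 dBm
SNR = P_sig − N = −61.7 − (−97.69) = 35.99 dB → 36.0 dB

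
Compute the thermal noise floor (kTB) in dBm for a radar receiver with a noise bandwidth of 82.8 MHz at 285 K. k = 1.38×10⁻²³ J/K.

P_n = kTB = 1.38×10⁻²³ × 285 × 8.28×10⁷ = 3.26×10⁻¹³ W
In dBm: 10 log₁₀(3.26×10⁻¹³ / 10⁻³) = −94.9 dBm

−94.9 dBm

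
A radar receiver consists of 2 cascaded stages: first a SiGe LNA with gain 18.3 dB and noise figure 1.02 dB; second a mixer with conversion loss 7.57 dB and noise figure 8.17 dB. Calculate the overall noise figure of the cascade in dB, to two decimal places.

Convert to linear (a loss of L dB is a gain of −L dB): F_i = 10^(NF_i/10), G_i = 10^(G_i,dB/10)
  Stage 1: F_1 = 10^(1.02/10) = 1.265, G_1 = 10^(18.3/10) = 67.61
  Stage 2: F_2 = 10^(8.17/10) = 6.561, G_2 = 10^(−7.57/10) = 0.1750
Friis cascade:
  F = 1.265 + (6.561 − 1)/67.61 = 1.347
NF = 10 log₁₀(1.347) = 1.29 dB

1.29 dB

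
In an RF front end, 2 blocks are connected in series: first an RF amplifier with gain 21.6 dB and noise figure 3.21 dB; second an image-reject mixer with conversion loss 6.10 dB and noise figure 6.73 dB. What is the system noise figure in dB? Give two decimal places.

Convert to linear (a loss of L dB is a gain of −L dB): F_i = 10^(NF_i/10), G_i = 10^(G_i,dB/10)
  Stage 1: F_1 = 10^(3.21/10) = 2.094, G_1 = 10^(21.6/10) = 144.5
  Stage 2: F_2 = 10^(6.73/10) = 4.710, G_2 = 10^(−6.10/10) = 0.2455
Friis cascade:
  F = 2.094 + (4.710 − 1)/144.5 = 2.120
NF = 10 log₁₀(2.120) = 3.26 dB

3.26 dB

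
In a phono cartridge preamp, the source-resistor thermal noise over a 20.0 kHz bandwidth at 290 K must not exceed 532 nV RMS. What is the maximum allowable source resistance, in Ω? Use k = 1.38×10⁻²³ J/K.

884 Ω

Johnson–Nyquist: V_n = √(4kTRB) ⇒ R = V_n² / (4kTB)
4kTB = 4 × 1.38×10⁻²³ × 290 × 2.00×10⁴ = 3.20×10⁻¹⁶
R = (5.32×10⁻⁷)² / 3.20×10⁻¹⁶ = 8.84×10² Ω = 884 Ω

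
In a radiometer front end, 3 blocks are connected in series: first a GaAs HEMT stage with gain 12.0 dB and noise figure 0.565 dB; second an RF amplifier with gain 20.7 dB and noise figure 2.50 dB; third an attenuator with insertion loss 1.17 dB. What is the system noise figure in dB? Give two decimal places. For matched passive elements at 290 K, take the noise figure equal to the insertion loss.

0.75 dB

Convert to linear (a loss of L dB is a gain of −L dB): F_i = 10^(NF_i/10), G_i = 10^(G_i,dB/10)
  Stage 1: F_1 = 10^(0.565/10) = 1.139, G_1 = 10^(12.0/10) = 15.85
  Stage 2: F_2 = 10^(2.50/10) = 1.778, G_2 = 10^(20.7/10) = 117.5
  Stage 3: F_3 = 10^(1.17/10) = 1.309, G_3 = 10^(−1.17/10) = 0.7638
Friis cascade:
  F = 1.139 + (1.778 − 1)/15.85 + (1.309 − 1)/1862 = 1.188
NF = 10 log₁₀(1.188) = 0.75 dB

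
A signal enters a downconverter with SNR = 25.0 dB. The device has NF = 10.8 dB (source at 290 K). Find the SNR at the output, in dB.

14.2 dB

By definition F = SNR_in/SNR_out, so in dB: SNR_out = SNR_in − NF
SNR_out = 25.0 − 10.8 = 14.2 dB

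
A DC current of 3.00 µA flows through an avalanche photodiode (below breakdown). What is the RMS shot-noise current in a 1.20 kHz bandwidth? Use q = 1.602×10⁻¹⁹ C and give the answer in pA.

34.0 pA

I_n = √(2qI·B)
2qI·B = 2 × 1.602×10⁻¹⁹ × 3.00×10⁻⁶ × 1.20×10³ = 1.15×10⁻²¹ A²
I_n = √(1.15×10⁻²¹) = 3.40×10⁻¹¹ A = 34.0 pA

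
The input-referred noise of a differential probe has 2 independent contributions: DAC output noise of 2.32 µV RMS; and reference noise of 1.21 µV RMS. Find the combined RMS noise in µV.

Uncorrelated sources add in power (mean-square): V_tot = √(ΣV_i²)
V_tot = √[(2.32×10⁻⁶)² + (1.21×10⁻⁶)²] = 2.62×10⁻⁶ V = 2.62 µV

2.62 µV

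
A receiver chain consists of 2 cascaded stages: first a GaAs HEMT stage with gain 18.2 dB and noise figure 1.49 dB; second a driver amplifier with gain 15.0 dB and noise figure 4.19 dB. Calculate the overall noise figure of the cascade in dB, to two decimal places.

Convert to linear (a loss of L dB is a gain of −L dB): F_i = 10^(NF_i/10), G_i = 10^(G_i,dB/10)
  Stage 1: F_1 = 10^(1.49/10) = 1.409, G_1 = 10^(18.2/10) = 66.07
  Stage 2: F_2 = 10^(4.19/10) = 2.624, G_2 = 10^(15.0/10) = 31.62
Friis cascade:
  F = 1.409 + (2.624 − 1)/66.07 = 1.434
NF = 10 log₁₀(1.434) = 1.57 dB

1.57 dB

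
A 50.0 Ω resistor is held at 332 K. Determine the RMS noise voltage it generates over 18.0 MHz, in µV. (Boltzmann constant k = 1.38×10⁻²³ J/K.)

4.06 µV

V_n = √(4kTRB)
4kTRB = 4 × 1.38×10⁻²³ × 332 × 5.00×10¹ × 1.80×10⁷ = 1.65×10⁻¹¹ V²
V_n = √(1.65×10⁻¹¹) = 4.06×10⁻⁶ V = 4.06 µV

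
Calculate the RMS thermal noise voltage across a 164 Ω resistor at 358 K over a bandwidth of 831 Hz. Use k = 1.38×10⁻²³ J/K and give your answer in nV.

51.9 nV

V_n = √(4kTRB)
4kTRB = 4 × 1.38×10⁻²³ × 358 × 1.64×10² × 8.31×10² = 2.69×10⁻¹⁵ V²
V_n = √(2.69×10⁻¹⁵) = 5.19×10⁻⁸ V = 51.9 nV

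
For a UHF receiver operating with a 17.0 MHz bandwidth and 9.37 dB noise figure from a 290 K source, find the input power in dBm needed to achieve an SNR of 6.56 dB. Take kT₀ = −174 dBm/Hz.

Sensitivity = −174 + 10 log₁₀(B) + NF + SNR_min
= −174 + 72.3 + 9.37 + 6.56
= −85.77 dBm → −85.8 dBm

−85.8 dBm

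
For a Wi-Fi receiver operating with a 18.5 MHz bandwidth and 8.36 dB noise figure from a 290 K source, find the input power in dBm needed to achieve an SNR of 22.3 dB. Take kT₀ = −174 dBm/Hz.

Sensitivity = −174 + 10 log₁₀(B) + NF + SNR_min
= −174 + 72.67 + 8.36 + 22.3
= −70.67 dBm → −70.7 dBm

−70.7 dBm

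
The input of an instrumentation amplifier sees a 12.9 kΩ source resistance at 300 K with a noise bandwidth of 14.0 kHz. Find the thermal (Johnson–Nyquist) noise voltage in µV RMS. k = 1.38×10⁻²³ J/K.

1.73 µV

V_n = √(4kTRB)
4kTRB = 4 × 1.38×10⁻²³ × 300 × 1.29×10⁴ × 1.40×10⁴ = 2.99×10⁻¹² V²
V_n = √(2.99×10⁻¹²) = 1.73×10⁻⁶ V = 1.73 µV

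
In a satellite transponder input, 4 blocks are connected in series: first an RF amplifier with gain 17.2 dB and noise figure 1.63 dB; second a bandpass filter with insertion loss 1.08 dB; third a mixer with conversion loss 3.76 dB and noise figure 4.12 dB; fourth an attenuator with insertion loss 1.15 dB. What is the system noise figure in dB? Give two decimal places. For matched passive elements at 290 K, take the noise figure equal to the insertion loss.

1.81 dB

Convert to linear (a loss of L dB is a gain of −L dB): F_i = 10^(NF_i/10), G_i = 10^(G_i,dB/10)
  Stage 1: F_1 = 10^(1.63/10) = 1.455, G_1 = 10^(17.2/10) = 52.48
  Stage 2: F_2 = 10^(1.08/10) = 1.282, G_2 = 10^(−1.08/10) = 0.7798
  Stage 3: F_3 = 10^(4.12/10) = 2.582, G_3 = 10^(−3.76/10) = 0.4207
  Stage 4: F_4 = 10^(1.15/10) = 1.303, G_4 = 10^(−1.15/10) = 0.7674
Friis cascade:
  F = 1.455 + (1.282 − 1)/52.48 + (2.582 − 1)/40.93 + (1.303 − 1)/17.22 = 1.517
NF = 10 log₁₀(1.517) = 1.81 dB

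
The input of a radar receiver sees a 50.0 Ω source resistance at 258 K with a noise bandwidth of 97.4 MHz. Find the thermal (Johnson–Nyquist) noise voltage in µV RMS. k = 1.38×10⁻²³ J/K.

V_n = √(4kTRB)
4kTRB = 4 × 1.38×10⁻²³ × 258 × 5.00×10¹ × 9.74×10⁷ = 6.94×10⁻¹¹ V²
V_n = √(6.94×10⁻¹¹) = 8.33×10⁻⁶ V = 8.33 µV

8.33 µV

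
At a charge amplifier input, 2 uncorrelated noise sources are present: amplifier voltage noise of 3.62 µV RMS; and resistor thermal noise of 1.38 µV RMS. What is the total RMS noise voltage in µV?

Uncorrelated sources add in power (mean-square): V_tot = √(ΣV_i²)
V_tot = √[(3.62×10⁻⁶)² + (1.38×10⁻⁶)²] = 3.87×10⁻⁶ V = 3.87 µV

3.87 µV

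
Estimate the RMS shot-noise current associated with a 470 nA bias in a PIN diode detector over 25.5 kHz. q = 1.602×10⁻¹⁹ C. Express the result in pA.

I_n = √(2qI·B)
2qI·B = 2 × 1.602×10⁻¹⁹ × 4.70×10⁻⁷ × 2.55×10⁴ = 3.84×10⁻²¹ A²
I_n = √(3.84×10⁻²¹) = 6.20×10⁻¹¹ A = 62.0 pA

62.0 pA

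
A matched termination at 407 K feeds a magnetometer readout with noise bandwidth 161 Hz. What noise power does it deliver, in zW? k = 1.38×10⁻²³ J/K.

904 zW

P_n = kTB = 1.38×10⁻²³ × 407 × 1.61×10² = 9.04×10⁻¹⁹ W = 904 zW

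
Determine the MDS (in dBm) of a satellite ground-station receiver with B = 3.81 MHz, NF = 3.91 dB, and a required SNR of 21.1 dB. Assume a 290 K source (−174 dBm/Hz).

Sensitivity = −174 + 10 log₁₀(B) + NF + SNR_min
= −174 + 65.81 + 3.91 + 21.1
= −83.18 dBm → −83.2 dBm

−83.2 dBm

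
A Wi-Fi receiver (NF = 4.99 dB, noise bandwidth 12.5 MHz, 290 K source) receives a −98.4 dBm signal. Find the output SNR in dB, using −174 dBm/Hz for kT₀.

−0.4 dB

Noise floor: N = −174 + 10 log₁₀(B) + NF
10 log₁₀(1.25×10⁷) = 70.97 dB
N = −174 + 70.97 + 4.99 = −98.04 dBm
SNR = P_sig − N = −98.4 − (−98.04) = −0.36 dB → −0.4 dB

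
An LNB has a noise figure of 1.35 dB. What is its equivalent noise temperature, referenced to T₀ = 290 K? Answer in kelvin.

F = 10^(1.35/10) = 1.36458
T_e = (F − 1)·T₀ = (1.36458 − 1) × 290 = 106 K

106 K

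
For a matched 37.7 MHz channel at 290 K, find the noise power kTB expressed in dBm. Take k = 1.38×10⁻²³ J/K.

−98.2 dBm

P_n = kTB = 1.38×10⁻²³ × 290 × 3.77×10⁷ = 1.51×10⁻¹³ W
In dBm: 10 log₁₀(1.51×10⁻¹³ / 10⁻³) = −98.2 dBm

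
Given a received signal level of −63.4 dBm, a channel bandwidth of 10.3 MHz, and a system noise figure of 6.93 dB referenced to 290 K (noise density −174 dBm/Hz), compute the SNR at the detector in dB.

33.5 dB

Noise floor: N = −174 + 10 log₁₀(B) + NF
10 log₁₀(1.03×10⁷) = 70.13 dB
N = −174 + 70.13 + 6.93 = −96.94 dBm
SNR = P_sig − N = −63.4 − (−96.94) = 33.54 dB → 33.5 dB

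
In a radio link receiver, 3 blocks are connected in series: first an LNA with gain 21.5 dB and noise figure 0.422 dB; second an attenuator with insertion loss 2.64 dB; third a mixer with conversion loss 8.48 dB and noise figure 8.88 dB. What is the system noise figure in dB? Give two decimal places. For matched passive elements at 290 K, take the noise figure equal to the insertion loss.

0.78 dB

Convert to linear (a loss of L dB is a gain of −L dB): F_i = 10^(NF_i/10), G_i = 10^(G_i,dB/10)
  Stage 1: F_1 = 10^(0.422/10) = 1.102, G_1 = 10^(21.5/10) = 141.3
  Stage 2: F_2 = 10^(2.64/10) = 1.837, G_2 = 10^(−2.64/10) = 0.5445
  Stage 3: F_3 = 10^(8.88/10) = 7.727, G_3 = 10^(−8.48/10) = 0.1419
Friis cascade:
  F = 1.102 + (1.837 − 1)/141.3 + (7.727 − 1)/76.91 = 1.195
NF = 10 log₁₀(1.195) = 0.78 dB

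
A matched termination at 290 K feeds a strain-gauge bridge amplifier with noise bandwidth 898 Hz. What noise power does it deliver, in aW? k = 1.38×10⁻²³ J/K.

P_n = kTB = 1.38×10⁻²³ × 290 × 8.98×10² = 3.59×10⁻¹⁸ W = 3.59 aW

3.59 aW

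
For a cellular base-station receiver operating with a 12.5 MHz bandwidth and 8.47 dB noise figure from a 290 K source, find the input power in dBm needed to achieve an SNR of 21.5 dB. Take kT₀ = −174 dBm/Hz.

Sensitivity = −174 + 10 log₁₀(B) + NF + SNR_min
= −174 + 70.97 + 8.47 + 21.5
= −73.06 dBm → −73.1 dBm

−73.1 dBm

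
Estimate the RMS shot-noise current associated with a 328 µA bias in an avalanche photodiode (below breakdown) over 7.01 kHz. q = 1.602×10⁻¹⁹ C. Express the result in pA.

858 pA

I_n = √(2qI·B)
2qI·B = 2 × 1.602×10⁻¹⁹ × 3.28×10⁻⁴ × 7.01×10³ = 7.37×10⁻¹⁹ A²
I_n = √(7.37×10⁻¹⁹) = 8.58×10⁻¹⁰ A = 858 pA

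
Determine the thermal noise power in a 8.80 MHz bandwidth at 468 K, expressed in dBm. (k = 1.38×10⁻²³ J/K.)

−102.5 dBm

P_n = kTB = 1.38×10⁻²³ × 468 × 8.80×10⁶ = 5.68×10⁻¹⁴ W
In dBm: 10 log₁₀(5.68×10⁻¹⁴ / 10⁻³) = −102.5 dBm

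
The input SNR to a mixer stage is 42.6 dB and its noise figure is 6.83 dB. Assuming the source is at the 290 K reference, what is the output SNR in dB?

By definition F = SNR_in/SNR_out, so in dB: SNR_out = SNR_in − NF
SNR_out = 42.6 − 6.83 = 35.77 dB

35.77 dB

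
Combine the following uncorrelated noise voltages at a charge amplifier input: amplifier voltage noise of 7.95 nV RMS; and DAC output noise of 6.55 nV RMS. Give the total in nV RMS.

Uncorrelated sources add in power (mean-square): V_tot = √(ΣV_i²)
V_tot = √[(7.95×10⁻⁹)² + (6.55×10⁻⁹)²] = 1.03×10⁻⁸ V = 10.3 nV

10.3 nV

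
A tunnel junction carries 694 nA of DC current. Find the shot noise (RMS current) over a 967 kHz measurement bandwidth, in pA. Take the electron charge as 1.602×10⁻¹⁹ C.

I_n = √(2qI·B)
2qI·B = 2 × 1.602×10⁻¹⁹ × 6.94×10⁻⁷ × 9.67×10⁵ = 2.15×10⁻¹⁹ A²
I_n = √(2.15×10⁻¹⁹) = 4.64×10⁻¹⁰ A = 464 pA

464 pA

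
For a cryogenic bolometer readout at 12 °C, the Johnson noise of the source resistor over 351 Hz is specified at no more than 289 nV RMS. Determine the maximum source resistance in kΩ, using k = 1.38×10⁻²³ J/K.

15.1 kΩ

T = 12 °C + 273.15 = 285.15 K
Johnson–Nyquist: V_n = √(4kTRB) ⇒ R = V_n² / (4kTB)
4kTB = 4 × 1.38×10⁻²³ × 285.15 × 3.51×10² = 5.52×10⁻¹⁸
R = (2.89×10⁻⁷)² / 5.52×10⁻¹⁸ = 1.51×10⁴ Ω = 15.1 kΩ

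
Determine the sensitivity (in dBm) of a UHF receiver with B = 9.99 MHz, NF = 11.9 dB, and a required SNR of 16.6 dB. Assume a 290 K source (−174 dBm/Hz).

Sensitivity = −174 + 10 log₁₀(B) + NF + SNR_min
= −174 + 70 + 11.9 + 16.6
= −75.5 dBm → −75.5 dBm

−75.5 dBm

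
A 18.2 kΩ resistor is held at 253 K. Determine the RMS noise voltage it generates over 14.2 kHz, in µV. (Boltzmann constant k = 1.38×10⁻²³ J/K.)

1.90 µV

V_n = √(4kTRB)
4kTRB = 4 × 1.38×10⁻²³ × 253 × 1.82×10⁴ × 1.42×10⁴ = 3.61×10⁻¹² V²
V_n = √(3.61×10⁻¹²) = 1.90×10⁻⁶ V = 1.90 µV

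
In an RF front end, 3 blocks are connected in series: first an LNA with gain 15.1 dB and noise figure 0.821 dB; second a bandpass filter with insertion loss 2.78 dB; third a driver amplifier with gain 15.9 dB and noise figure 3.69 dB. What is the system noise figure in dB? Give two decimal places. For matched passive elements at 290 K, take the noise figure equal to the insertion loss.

Convert to linear (a loss of L dB is a gain of −L dB): F_i = 10^(NF_i/10), G_i = 10^(G_i,dB/10)
  Stage 1: F_1 = 10^(0.821/10) = 1.208, G_1 = 10^(15.1/10) = 32.36
  Stage 2: F_2 = 10^(2.78/10) = 1.897, G_2 = 10^(−2.78/10) = 0.5272
  Stage 3: F_3 = 10^(3.69/10) = 2.339, G_3 = 10^(15.9/10) = 38.90
Friis cascade:
  F = 1.208 + (1.897 − 1)/32.36 + (2.339 − 1)/17.06 = 1.314
NF = 10 log₁₀(1.314) = 1.19 dB

1.19 dB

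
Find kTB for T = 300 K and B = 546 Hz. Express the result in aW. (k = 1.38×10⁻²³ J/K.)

2.26 aW

P_n = kTB = 1.38×10⁻²³ × 300 × 5.46×10² = 2.26×10⁻¹⁸ W = 2.26 aW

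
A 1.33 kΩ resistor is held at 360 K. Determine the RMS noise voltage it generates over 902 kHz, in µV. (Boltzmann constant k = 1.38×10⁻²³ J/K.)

V_n = √(4kTRB)
4kTRB = 4 × 1.38×10⁻²³ × 360 × 1.33×10³ × 9.02×10⁵ = 2.38×10⁻¹¹ V²
V_n = √(2.38×10⁻¹¹) = 4.88×10⁻⁶ V = 4.88 µV

4.88 µV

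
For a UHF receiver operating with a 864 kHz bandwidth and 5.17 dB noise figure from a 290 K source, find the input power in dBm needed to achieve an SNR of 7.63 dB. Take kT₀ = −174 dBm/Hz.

−101.8 dBm

Sensitivity = −174 + 10 log₁₀(B) + NF + SNR_min
= −174 + 59.37 + 5.17 + 7.63
= −101.83 dBm → −101.8 dBm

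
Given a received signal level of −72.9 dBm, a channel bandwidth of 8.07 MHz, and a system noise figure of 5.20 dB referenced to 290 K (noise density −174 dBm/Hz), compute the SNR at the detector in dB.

Noise floor: N = −174 + 10 log₁₀(B) + NF
10 log₁₀(8.07×10⁶) = 69.07 dB
N = −174 + 69.07 + 5.20 = −99.73 dBm
SNR = P_sig − N = −72.9 − (−99.73) = 26.83 dB → 26.8 dB

26.8 dB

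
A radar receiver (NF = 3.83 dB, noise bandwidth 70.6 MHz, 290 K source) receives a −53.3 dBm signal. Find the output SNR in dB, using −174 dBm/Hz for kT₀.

38.4 dB

Noise floor: N = −174 + 10 log₁₀(B) + NF
10 log₁₀(7.06×10⁷) = 78.49 dB
N = −174 + 78.49 + 3.83 = −91.68 dBm
SNR = P_sig − N = −53.3 − (−91.68) = 38.38 dB → 38.4 dB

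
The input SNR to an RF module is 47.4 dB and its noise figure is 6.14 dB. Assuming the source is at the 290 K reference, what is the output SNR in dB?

41.26 dB

By definition F = SNR_in/SNR_out, so in dB: SNR_out = SNR_in − NF
SNR_out = 47.4 − 6.14 = 41.26 dB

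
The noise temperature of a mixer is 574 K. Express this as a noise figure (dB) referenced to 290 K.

F = 1 + T_e/T₀ = 1 + 574/290 = 2.97931
NF = 10 log₁₀(2.97931) = 4.74 dB

4.74 dB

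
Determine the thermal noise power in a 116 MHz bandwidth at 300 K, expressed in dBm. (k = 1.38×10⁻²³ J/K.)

P_n = kTB = 1.38×10⁻²³ × 300 × 1.16×10⁸ = 4.80×10⁻¹³ W
In dBm: 10 log₁₀(4.80×10⁻¹³ / 10⁻³) = −93.2 dBm

−93.2 dBm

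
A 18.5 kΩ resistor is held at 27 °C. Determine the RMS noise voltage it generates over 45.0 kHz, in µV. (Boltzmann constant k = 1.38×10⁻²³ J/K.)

T = 27 °C + 273.15 = 300.15 K
V_n = √(4kTRB)
4kTRB = 4 × 1.38×10⁻²³ × 300.15 × 1.85×10⁴ × 4.50×10⁴ = 1.38×10⁻¹¹ V²
V_n = √(1.38×10⁻¹¹) = 3.71×10⁻⁶ V = 3.71 µV

3.71 µV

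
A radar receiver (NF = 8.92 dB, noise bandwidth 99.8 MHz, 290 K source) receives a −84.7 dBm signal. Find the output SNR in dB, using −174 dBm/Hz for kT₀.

0.4 dB

Noise floor: N = −174 + 10 log₁₀(B) + NF
10 log₁₀(9.98×10⁷) = 79.99 dB
N = −174 + 79.99 + 8.92 = −85.09 dBm
SNR = P_sig − N = −84.7 − (−85.09) = 0.39 dB → 0.4 dB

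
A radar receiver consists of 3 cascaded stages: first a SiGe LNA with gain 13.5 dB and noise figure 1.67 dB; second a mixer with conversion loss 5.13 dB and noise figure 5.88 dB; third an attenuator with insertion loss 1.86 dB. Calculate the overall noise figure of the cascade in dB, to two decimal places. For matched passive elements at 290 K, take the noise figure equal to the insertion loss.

Convert to linear (a loss of L dB is a gain of −L dB): F_i = 10^(NF_i/10), G_i = 10^(G_i,dB/10)
  Stage 1: F_1 = 10^(1.67/10) = 1.469, G_1 = 10^(13.5/10) = 22.39
  Stage 2: F_2 = 10^(5.88/10) = 3.873, G_2 = 10^(−5.13/10) = 0.3069
  Stage 3: F_3 = 10^(1.86/10) = 1.535, G_3 = 10^(−1.86/10) = 0.6516
Friis cascade:
  F = 1.469 + (3.873 − 1)/22.39 + (1.535 − 1)/6.871 = 1.675
NF = 10 log₁₀(1.675) = 2.24 dB

2.24 dB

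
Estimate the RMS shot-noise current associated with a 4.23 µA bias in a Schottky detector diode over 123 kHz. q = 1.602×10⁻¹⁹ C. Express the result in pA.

I_n = √(2qI·B)
2qI·B = 2 × 1.602×10⁻¹⁹ × 4.23×10⁻⁶ × 1.23×10⁵ = 1.67×10⁻¹⁹ A²
I_n = √(1.67×10⁻¹⁹) = 4.08×10⁻¹⁰ A = 408 pA

408 pA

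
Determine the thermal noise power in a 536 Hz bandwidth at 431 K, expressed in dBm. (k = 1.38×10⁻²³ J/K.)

P_n = kTB = 1.38×10⁻²³ × 431 × 5.36×10² = 3.19×10⁻¹⁸ W
In dBm: 10 log₁₀(3.19×10⁻¹⁸ / 10⁻³) = −145.0 dBm

−145.0 dBm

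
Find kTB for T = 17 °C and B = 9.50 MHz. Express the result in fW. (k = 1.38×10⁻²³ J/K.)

T = 17 °C + 273.15 = 290.15 K
P_n = kTB = 1.38×10⁻²³ × 290.15 × 9.50×10⁶ = 3.80×10⁻¹⁴ W = 38.0 fW

38.0 fW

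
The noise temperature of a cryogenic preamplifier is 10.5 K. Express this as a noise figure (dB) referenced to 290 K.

0.154 dB

F = 1 + T_e/T₀ = 1 + 10.5/290 = 1.03621
NF = 10 log₁₀(1.03621) = 0.154 dB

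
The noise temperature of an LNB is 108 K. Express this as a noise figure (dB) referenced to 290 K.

1.37 dB

F = 1 + T_e/T₀ = 1 + 108/290 = 1.37241
NF = 10 log₁₀(1.37241) = 1.37 dB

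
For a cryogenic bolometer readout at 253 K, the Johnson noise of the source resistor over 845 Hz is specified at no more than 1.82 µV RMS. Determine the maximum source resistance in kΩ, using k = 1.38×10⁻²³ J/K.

Johnson–Nyquist: V_n = √(4kTRB) ⇒ R = V_n² / (4kTB)
4kTB = 4 × 1.38×10⁻²³ × 253 × 8.45×10² = 1.18×10⁻¹⁷
R = (1.82×10⁻⁶)² / 1.18×10⁻¹⁷ = 2.81×10⁵ Ω = 281 kΩ

281 kΩ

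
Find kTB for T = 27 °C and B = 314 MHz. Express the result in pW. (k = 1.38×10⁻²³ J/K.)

1.30 pW

T = 27 °C + 273.15 = 300.15 K
P_n = kTB = 1.38×10⁻²³ × 300.15 × 3.14×10⁸ = 1.30×10⁻¹² W = 1.30 pW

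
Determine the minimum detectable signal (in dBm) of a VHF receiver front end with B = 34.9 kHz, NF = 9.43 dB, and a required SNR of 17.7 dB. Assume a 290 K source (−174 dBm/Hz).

Sensitivity = −174 + 10 log₁₀(B) + NF + SNR_min
= −174 + 45.43 + 9.43 + 17.7
= −101.44 dBm → −101.4 dBm

−101.4 dBm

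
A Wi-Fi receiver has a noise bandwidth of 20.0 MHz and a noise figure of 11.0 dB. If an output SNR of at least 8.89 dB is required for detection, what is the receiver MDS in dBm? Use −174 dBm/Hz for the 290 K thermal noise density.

Sensitivity = −174 + 10 log₁₀(B) + NF + SNR_min
= −174 + 73.01 + 11.0 + 8.89
= −81.10 dBm → −81.1 dBm

−81.1 dBm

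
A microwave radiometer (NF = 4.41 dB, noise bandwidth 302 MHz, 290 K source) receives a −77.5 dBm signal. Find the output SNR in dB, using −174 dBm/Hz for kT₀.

Noise floor: N = −174 + 10 log₁₀(B) + NF
10 log₁₀(3.02×10⁸) = 84.8 dB
N = −174 + 84.8 + 4.41 = −84.79 dBm
SNR = P_sig − N = −77.5 − (−84.79) = 7.29 dB → 7.3 dB

7.3 dB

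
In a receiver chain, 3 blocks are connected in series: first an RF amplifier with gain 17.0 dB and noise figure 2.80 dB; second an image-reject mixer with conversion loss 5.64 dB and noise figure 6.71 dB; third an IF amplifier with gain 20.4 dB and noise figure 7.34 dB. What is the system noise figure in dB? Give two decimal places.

Convert to linear (a loss of L dB is a gain of −L dB): F_i = 10^(NF_i/10), G_i = 10^(G_i,dB/10)
  Stage 1: F_1 = 10^(2.80/10) = 1.905, G_1 = 10^(17.0/10) = 50.12
  Stage 2: F_2 = 10^(6.71/10) = 4.688, G_2 = 10^(−5.64/10) = 0.2729
  Stage 3: F_3 = 10^(7.34/10) = 5.420, G_3 = 10^(20.4/10) = 109.6
Friis cascade:
  F = 1.905 + (4.688 − 1)/50.12 + (5.420 − 1)/13.68 = 2.302
NF = 10 log₁₀(2.302) = 3.62 dB

3.62 dB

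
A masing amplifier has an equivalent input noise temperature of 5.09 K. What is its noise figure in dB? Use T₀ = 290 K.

F = 1 + T_e/T₀ = 1 + 5.09/290 = 1.01755
NF = 10 log₁₀(1.01755) = 0.076 dB

0.076 dB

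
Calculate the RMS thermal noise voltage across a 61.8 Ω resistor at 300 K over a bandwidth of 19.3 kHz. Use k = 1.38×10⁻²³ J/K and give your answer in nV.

141 nV

V_n = √(4kTRB)
4kTRB = 4 × 1.38×10⁻²³ × 300 × 6.18×10¹ × 1.93×10⁴ = 1.98×10⁻¹⁴ V²
V_n = √(1.98×10⁻¹⁴) = 1.41×10⁻⁷ V = 141 nV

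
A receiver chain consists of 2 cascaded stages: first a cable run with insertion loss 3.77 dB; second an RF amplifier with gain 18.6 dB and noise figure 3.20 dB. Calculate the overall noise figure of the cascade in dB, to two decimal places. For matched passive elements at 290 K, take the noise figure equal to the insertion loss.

6.97 dB

Convert to linear (a loss of L dB is a gain of −L dB): F_i = 10^(NF_i/10), G_i = 10^(G_i,dB/10)
  Stage 1: F_1 = 10^(3.77/10) = 2.382, G_1 = 10^(−3.77/10) = 0.4198
  Stage 2: F_2 = 10^(3.20/10) = 2.089, G_2 = 10^(18.6/10) = 72.44
Friis cascade:
  F = 2.382 + (2.089 − 1)/0.4198 = 4.977
NF = 10 log₁₀(4.977) = 6.97 dB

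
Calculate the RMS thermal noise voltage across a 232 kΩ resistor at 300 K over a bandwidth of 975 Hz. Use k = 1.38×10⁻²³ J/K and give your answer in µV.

V_n = √(4kTRB)
4kTRB = 4 × 1.38×10⁻²³ × 300 × 2.32×10⁵ × 9.75×10² = 3.75×10⁻¹² V²
V_n = √(3.75×10⁻¹²) = 1.94×10⁻⁶ V = 1.94 µV

1.94 µV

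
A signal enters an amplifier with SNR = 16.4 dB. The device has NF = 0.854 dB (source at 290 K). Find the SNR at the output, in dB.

By definition F = SNR_in/SNR_out, so in dB: SNR_out = SNR_in − NF
SNR_out = 16.4 − 0.854 = 15.546 dB

15.546 dB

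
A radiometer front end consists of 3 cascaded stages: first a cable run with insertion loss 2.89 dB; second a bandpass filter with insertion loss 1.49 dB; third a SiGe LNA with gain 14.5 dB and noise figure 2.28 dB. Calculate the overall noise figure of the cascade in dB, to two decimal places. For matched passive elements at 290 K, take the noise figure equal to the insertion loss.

6.66 dB

Convert to linear (a loss of L dB is a gain of −L dB): F_i = 10^(NF_i/10), G_i = 10^(G_i,dB/10)
  Stage 1: F_1 = 10^(2.89/10) = 1.945, G_1 = 10^(−2.89/10) = 0.5140
  Stage 2: F_2 = 10^(1.49/10) = 1.409, G_2 = 10^(−1.49/10) = 0.7096
  Stage 3: F_3 = 10^(2.28/10) = 1.690, G_3 = 10^(14.5/10) = 28.18
Friis cascade:
  F = 1.945 + (1.409 − 1)/0.5140 + (1.690 − 1)/0.3648 = 4.634
NF = 10 log₁₀(4.634) = 6.66 dB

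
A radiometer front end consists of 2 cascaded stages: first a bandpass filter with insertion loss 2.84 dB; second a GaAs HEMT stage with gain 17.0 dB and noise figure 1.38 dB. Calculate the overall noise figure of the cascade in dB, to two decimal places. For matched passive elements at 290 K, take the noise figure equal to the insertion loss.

4.22 dB

Convert to linear (a loss of L dB is a gain of −L dB): F_i = 10^(NF_i/10), G_i = 10^(G_i,dB/10)
  Stage 1: F_1 = 10^(2.84/10) = 1.923, G_1 = 10^(−2.84/10) = 0.5200
  Stage 2: F_2 = 10^(1.38/10) = 1.374, G_2 = 10^(17.0/10) = 50.12
Friis cascade:
  F = 1.923 + (1.374 − 1)/0.5200 = 2.642
NF = 10 log₁₀(2.642) = 4.22 dB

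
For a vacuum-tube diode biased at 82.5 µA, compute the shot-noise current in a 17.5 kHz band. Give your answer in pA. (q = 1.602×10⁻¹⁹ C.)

680 pA

I_n = √(2qI·B)
2qI·B = 2 × 1.602×10⁻¹⁹ × 8.25×10⁻⁵ × 1.75×10⁴ = 4.63×10⁻¹⁹ A²
I_n = √(4.63×10⁻¹⁹) = 6.80×10⁻¹⁰ A = 680 pA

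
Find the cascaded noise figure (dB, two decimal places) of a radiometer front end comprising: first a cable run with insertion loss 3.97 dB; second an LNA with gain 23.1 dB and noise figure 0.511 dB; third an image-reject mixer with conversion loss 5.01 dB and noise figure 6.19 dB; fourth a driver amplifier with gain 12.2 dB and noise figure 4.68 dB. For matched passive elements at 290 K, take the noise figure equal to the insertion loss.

Convert to linear (a loss of L dB is a gain of −L dB): F_i = 10^(NF_i/10), G_i = 10^(G_i,dB/10)
  Stage 1: F_1 = 10^(3.97/10) = 2.495, G_1 = 10^(−3.97/10) = 0.4009
  Stage 2: F_2 = 10^(0.511/10) = 1.125, G_2 = 10^(23.1/10) = 204.2
  Stage 3: F_3 = 10^(6.19/10) = 4.159, G_3 = 10^(−5.01/10) = 0.3155
  Stage 4: F_4 = 10^(4.68/10) = 2.938, G_4 = 10^(12.2/10) = 16.60
Friis cascade:
  F = 2.495 + (1.125 − 1)/0.4009 + (4.159 − 1)/81.85 + (2.938 − 1)/25.82 = 2.920
NF = 10 log₁₀(2.920) = 4.65 dB

4.65 dB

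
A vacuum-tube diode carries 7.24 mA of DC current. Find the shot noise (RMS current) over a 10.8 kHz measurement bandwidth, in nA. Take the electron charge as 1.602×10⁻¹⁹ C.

5.01 nA

I_n = √(2qI·B)
2qI·B = 2 × 1.602×10⁻¹⁹ × 7.24×10⁻³ × 1.08×10⁴ = 2.51×10⁻¹⁷ A²
I_n = √(2.51×10⁻¹⁷) = 5.01×10⁻⁹ A = 5.01 nA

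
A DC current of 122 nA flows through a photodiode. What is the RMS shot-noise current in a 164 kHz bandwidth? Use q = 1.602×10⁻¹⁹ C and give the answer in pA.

80.1 pA

I_n = √(2qI·B)
2qI·B = 2 × 1.602×10⁻¹⁹ × 1.22×10⁻⁷ × 1.64×10⁵ = 6.41×10⁻²¹ A²
I_n = √(6.41×10⁻²¹) = 8.01×10⁻¹¹ A = 80.1 pA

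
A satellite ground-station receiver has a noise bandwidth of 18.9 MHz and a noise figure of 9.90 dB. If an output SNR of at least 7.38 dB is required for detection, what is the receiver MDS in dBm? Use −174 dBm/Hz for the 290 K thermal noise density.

Sensitivity = −174 + 10 log₁₀(B) + NF + SNR_min
= −174 + 72.76 + 9.90 + 7.38
= −83.96 dBm → −84.0 dBm

−84.0 dBm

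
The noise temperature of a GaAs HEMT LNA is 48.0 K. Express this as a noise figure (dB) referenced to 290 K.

F = 1 + T_e/T₀ = 1 + 48.0/290 = 1.16552
NF = 10 log₁₀(1.16552) = 0.665 dB

0.665 dB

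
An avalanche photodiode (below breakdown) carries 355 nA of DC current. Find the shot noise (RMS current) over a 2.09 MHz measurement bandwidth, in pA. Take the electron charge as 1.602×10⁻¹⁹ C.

488 pA

I_n = √(2qI·B)
2qI·B = 2 × 1.602×10⁻¹⁹ × 3.55×10⁻⁷ × 2.09×10⁶ = 2.38×10⁻¹⁹ A²
I_n = √(2.38×10⁻¹⁹) = 4.88×10⁻¹⁰ A = 488 pA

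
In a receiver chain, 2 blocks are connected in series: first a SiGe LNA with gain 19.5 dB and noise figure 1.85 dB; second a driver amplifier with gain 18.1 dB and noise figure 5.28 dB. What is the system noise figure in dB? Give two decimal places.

Convert to linear (a loss of L dB is a gain of −L dB): F_i = 10^(NF_i/10), G_i = 10^(G_i,dB/10)
  Stage 1: F_1 = 10^(1.85/10) = 1.531, G_1 = 10^(19.5/10) = 89.13
  Stage 2: F_2 = 10^(5.28/10) = 3.373, G_2 = 10^(18.1/10) = 64.57
Friis cascade:
  F = 1.531 + (3.373 − 1)/89.13 = 1.558
NF = 10 log₁₀(1.558) = 1.92 dB

1.92 dB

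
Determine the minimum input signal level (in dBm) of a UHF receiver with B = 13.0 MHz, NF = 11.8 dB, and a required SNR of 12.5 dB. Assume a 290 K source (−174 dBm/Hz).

Sensitivity = −174 + 10 log₁₀(B) + NF + SNR_min
= −174 + 71.14 + 11.8 + 12.5
= −78.56 dBm → −78.6 dBm

−78.6 dBm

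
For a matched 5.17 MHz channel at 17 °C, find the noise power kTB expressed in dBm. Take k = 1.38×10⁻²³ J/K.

−106.8 dBm

T = 17 °C + 273.15 = 290.15 K
P_n = kTB = 1.38×10⁻²³ × 290.15 × 5.17×10⁶ = 2.07×10⁻¹⁴ W
In dBm: 10 log₁₀(2.07×10⁻¹⁴ / 10⁻³) = −106.8 dBm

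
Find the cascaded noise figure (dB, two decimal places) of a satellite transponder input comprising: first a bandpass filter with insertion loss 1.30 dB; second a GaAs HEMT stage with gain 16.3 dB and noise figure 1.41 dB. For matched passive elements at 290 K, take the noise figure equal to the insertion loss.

2.71 dB

Convert to linear (a loss of L dB is a gain of −L dB): F_i = 10^(NF_i/10), G_i = 10^(G_i,dB/10)
  Stage 1: F_1 = 10^(1.30/10) = 1.349, G_1 = 10^(−1.30/10) = 0.7413
  Stage 2: F_2 = 10^(1.41/10) = 1.384, G_2 = 10^(16.3/10) = 42.66
Friis cascade:
  F = 1.349 + (1.384 − 1)/0.7413 = 1.866
NF = 10 log₁₀(1.866) = 2.71 dB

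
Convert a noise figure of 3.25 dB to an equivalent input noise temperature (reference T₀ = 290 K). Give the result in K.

F = 10^(3.25/10) = 2.11349
T_e = (F − 1)·T₀ = (2.11349 − 1) × 290 = 323 K

323 K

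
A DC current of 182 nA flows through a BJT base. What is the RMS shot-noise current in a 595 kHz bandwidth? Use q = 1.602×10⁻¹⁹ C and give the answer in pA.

I_n = √(2qI·B)
2qI·B = 2 × 1.602×10⁻¹⁹ × 1.82×10⁻⁷ × 5.95×10⁵ = 3.47×10⁻²⁰ A²
I_n = √(3.47×10⁻²⁰) = 1.86×10⁻¹⁰ A = 186 pA

186 pA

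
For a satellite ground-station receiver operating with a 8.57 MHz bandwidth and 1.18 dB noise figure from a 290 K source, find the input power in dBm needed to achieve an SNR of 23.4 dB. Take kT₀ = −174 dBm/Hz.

−80.1 dBm

Sensitivity = −174 + 10 log₁₀(B) + NF + SNR_min
= −174 + 69.33 + 1.18 + 23.4
= −80.09 dBm → −80.1 dBm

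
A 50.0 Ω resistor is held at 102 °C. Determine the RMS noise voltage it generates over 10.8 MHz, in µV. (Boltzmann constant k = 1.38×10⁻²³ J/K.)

3.34 µV

T = 102 °C + 273.15 = 375.15 K
V_n = √(4kTRB)
4kTRB = 4 × 1.38×10⁻²³ × 375.15 × 5.00×10¹ × 1.08×10⁷ = 1.12×10⁻¹¹ V²
V_n = √(1.12×10⁻¹¹) = 3.34×10⁻⁶ V = 3.34 µV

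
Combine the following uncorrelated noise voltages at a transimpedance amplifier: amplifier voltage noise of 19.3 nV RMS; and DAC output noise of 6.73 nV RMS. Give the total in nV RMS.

20.4 nV

Uncorrelated sources add in power (mean-square): V_tot = √(ΣV_i²)
V_tot = √[(1.93×10⁻⁸)² + (6.73×10⁻⁹)²] = 2.04×10⁻⁸ V = 20.4 nV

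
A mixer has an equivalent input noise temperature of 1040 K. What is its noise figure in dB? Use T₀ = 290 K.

6.61 dB

F = 1 + T_e/T₀ = 1 + 1040/290 = 4.58621
NF = 10 log₁₀(4.58621) = 6.61 dB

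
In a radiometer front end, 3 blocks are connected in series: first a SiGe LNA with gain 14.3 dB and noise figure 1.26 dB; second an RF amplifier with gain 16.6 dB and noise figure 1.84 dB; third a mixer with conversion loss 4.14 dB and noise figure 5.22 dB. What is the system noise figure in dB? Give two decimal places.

Convert to linear (a loss of L dB is a gain of −L dB): F_i = 10^(NF_i/10), G_i = 10^(G_i,dB/10)
  Stage 1: F_1 = 10^(1.26/10) = 1.337, G_1 = 10^(14.3/10) = 26.92
  Stage 2: F_2 = 10^(1.84/10) = 1.528, G_2 = 10^(16.6/10) = 45.71
  Stage 3: F_3 = 10^(5.22/10) = 3.327, G_3 = 10^(−4.14/10) = 0.3855
Friis cascade:
  F = 1.337 + (1.528 − 1)/26.92 + (3.327 − 1)/1230 = 1.358
NF = 10 log₁₀(1.358) = 1.33 dB

1.33 dB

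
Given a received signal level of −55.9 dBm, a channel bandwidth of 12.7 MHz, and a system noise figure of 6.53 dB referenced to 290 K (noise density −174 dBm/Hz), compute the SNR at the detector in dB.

40.5 dB

Noise floor: N = −174 + 10 log₁₀(B) + NF
10 log₁₀(1.27×10⁷) = 71.04 dB
N = −174 + 71.04 + 6.53 = −96.43 dBm
SNR = P_sig − N = −55.9 − (−96.43) = 40.53 dB → 40.5 dB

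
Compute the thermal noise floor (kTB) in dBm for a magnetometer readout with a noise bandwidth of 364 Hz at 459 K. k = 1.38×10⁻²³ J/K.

−146.4 dBm

P_n = kTB = 1.38×10⁻²³ × 459 × 3.64×10² = 2.31×10⁻¹⁸ W
In dBm: 10 log₁₀(2.31×10⁻¹⁸ / 10⁻³) = −146.4 dBm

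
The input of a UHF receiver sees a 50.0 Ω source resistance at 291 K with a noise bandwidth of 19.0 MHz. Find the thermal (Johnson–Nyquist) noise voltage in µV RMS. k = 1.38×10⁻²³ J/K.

V_n = √(4kTRB)
4kTRB = 4 × 1.38×10⁻²³ × 291 × 5.00×10¹ × 1.90×10⁷ = 1.53×10⁻¹¹ V²
V_n = √(1.53×10⁻¹¹) = 3.91×10⁻⁶ V = 3.91 µV

3.91 µV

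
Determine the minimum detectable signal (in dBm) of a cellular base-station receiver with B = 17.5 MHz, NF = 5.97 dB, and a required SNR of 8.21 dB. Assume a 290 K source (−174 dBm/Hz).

−87.4 dBm

Sensitivity = −174 + 10 log₁₀(B) + NF + SNR_min
= −174 + 72.43 + 5.97 + 8.21
= −87.39 dBm → −87.4 dBm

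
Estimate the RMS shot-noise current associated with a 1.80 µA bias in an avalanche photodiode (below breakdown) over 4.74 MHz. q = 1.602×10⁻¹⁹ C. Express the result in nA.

I_n = √(2qI·B)
2qI·B = 2 × 1.602×10⁻¹⁹ × 1.80×10⁻⁶ × 4.74×10⁶ = 2.73×10⁻¹⁸ A²
I_n = √(2.73×10⁻¹⁸) = 1.65×10⁻⁹ A = 1.65 nA

1.65 nA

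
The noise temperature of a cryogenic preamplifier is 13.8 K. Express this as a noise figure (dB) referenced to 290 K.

F = 1 + T_e/T₀ = 1 + 13.8/290 = 1.04759
NF = 10 log₁₀(1.04759) = 0.202 dB

0.202 dB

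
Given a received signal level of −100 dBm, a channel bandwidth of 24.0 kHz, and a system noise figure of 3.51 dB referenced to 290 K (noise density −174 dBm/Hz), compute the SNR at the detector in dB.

Noise floor: N = −174 + 10 log₁₀(B) + NF
10 log₁₀(2.40×10⁴) = 43.8 dB
N = −174 + 43.8 + 3.51 = −126.69 dBm
SNR = P_sig − N = −100 − (−126.69) = 26.69 dB → 26.7 dB

26.7 dB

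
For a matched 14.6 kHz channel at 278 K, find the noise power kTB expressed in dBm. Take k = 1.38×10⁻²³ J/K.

−132.5 dBm

P_n = kTB = 1.38×10⁻²³ × 278 × 1.46×10⁴ = 5.60×10⁻¹⁷ W
In dBm: 10 log₁₀(5.60×10⁻¹⁷ / 10⁻³) = −132.5 dBm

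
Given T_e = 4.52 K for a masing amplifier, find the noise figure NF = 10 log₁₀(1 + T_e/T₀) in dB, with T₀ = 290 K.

0.067 dB

F = 1 + T_e/T₀ = 1 + 4.52/290 = 1.01559
NF = 10 log₁₀(1.01559) = 0.067 dB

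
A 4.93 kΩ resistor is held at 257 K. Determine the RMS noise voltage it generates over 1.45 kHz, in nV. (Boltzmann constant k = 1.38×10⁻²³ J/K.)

318 nV

V_n = √(4kTRB)
4kTRB = 4 × 1.38×10⁻²³ × 257 × 4.93×10³ × 1.45×10³ = 1.01×10⁻¹³ V²
V_n = √(1.01×10⁻¹³) = 3.18×10⁻⁷ V = 318 nV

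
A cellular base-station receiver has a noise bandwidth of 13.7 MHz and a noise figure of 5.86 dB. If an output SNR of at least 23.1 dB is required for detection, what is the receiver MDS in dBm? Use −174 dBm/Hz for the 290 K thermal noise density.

Sensitivity = −174 + 10 log₁₀(B) + NF + SNR_min
= −174 + 71.37 + 5.86 + 23.1
= −73.67 dBm → −73.7 dBm

−73.7 dBm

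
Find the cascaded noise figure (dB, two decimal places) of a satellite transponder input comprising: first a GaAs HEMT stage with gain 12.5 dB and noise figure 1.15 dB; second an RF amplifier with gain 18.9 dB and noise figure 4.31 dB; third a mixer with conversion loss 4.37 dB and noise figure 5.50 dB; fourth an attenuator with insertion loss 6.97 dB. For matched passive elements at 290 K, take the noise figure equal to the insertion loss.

Convert to linear (a loss of L dB is a gain of −L dB): F_i = 10^(NF_i/10), G_i = 10^(G_i,dB/10)
  Stage 1: F_1 = 10^(1.15/10) = 1.303, G_1 = 10^(12.5/10) = 17.78
  Stage 2: F_2 = 10^(4.31/10) = 2.698, G_2 = 10^(18.9/10) = 77.62
  Stage 3: F_3 = 10^(5.50/10) = 3.548, G_3 = 10^(−4.37/10) = 0.3656
  Stage 4: F_4 = 10^(6.97/10) = 4.977, G_4 = 10^(−6.97/10) = 0.2009
Friis cascade:
  F = 1.303 + (2.698 − 1)/17.78 + (3.548 − 1)/1380 + (4.977 − 1)/504.7 = 1.408
NF = 10 log₁₀(1.408) = 1.49 dB

1.49 dB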